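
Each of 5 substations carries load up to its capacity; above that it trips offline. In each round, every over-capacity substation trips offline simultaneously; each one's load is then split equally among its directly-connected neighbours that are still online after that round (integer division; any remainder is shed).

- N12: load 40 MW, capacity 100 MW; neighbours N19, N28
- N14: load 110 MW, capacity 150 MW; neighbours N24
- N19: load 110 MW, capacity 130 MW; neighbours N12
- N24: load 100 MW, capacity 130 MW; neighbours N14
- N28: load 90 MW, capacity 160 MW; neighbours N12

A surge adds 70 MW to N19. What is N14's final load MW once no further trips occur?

Round 1 — N19 at 180 > 130. N19 trips offline.
  N19 sheds 180 MW to N12: 180 each.
    N12: 40+180 = 220 > 100
Round 2 — N12 trips offline.
  N12 sheds 220 MW to N28: 220 each.
    N28: 90+220 = 310 > 160
Round 3 — N28 trips offline.
  N28 sheds 310 MW: no online neighbours, lost.
No further trips.

110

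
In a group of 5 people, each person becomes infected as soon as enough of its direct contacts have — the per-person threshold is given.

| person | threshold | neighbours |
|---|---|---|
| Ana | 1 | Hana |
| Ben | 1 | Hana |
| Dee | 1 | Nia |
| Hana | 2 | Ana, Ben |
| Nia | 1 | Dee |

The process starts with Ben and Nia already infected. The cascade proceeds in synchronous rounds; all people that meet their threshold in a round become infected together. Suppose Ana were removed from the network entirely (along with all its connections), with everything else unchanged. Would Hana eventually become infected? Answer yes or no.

no

With Ana removed:
Round 1 — Ben, Nia become infected (initial).
Round 2 — checking thresholds:
  Dee: 1 of 1 neighbours ≥ 1, becomes infected.
  Hana: 1 of 1 neighbours < 2, below threshold.
Round 3 — no new infections; cascade stops.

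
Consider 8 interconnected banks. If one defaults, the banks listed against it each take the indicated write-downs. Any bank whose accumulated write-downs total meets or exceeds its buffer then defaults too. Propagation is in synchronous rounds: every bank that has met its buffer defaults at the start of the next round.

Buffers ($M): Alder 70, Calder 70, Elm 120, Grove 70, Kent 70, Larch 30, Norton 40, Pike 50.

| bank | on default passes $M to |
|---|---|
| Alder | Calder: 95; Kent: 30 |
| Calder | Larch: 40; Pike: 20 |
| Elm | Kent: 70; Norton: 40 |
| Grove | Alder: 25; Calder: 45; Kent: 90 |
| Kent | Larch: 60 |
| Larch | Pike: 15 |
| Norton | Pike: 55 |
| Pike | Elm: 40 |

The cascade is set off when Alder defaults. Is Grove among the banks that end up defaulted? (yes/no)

no

Round 1 — Alder defaults (initial).
  Calder: +95 → 95 ≥ 70
  Kent: +30 → 30 < 70
Round 2 — Calder defaults.
  Larch: +40 → 40 ≥ 30
  Pike: +20 → 20 < 50
Round 3 — Larch defaults.
  Pike: +15 → 35 < 50
No further defaults.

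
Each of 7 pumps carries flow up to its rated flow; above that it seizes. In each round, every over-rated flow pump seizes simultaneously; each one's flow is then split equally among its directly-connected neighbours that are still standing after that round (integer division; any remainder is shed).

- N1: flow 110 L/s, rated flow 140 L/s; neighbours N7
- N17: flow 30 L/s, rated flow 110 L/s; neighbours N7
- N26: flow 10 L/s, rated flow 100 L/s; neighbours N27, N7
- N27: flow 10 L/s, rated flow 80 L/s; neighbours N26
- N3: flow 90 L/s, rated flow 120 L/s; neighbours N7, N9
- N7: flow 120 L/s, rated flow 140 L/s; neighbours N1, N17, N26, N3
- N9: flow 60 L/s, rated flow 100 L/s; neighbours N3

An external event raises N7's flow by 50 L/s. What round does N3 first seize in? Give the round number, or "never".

2

Round 1 — N7 at 170 > 140. N7 seizes.
  N7 sheds 170 L/s to N1, N17, N26, N3: 42 each (2 lost).
    N1: 110+42 = 152 > 140
    N17: 30+42 = 72 ≤ 110
    N26: 10+42 = 52 ≤ 100
    N3: 90+42 = 132 > 120
Round 2 — N1, N3 seize.
  N1 sheds 152 L/s: no online neighbours, lost.
  N3 sheds 132 L/s to N9: 132 each.
    N9: 60+132 = 192 > 100
Round 3 — N9 seizes.
  N9 sheds 192 L/s: no online neighbours, lost.
No further seizures.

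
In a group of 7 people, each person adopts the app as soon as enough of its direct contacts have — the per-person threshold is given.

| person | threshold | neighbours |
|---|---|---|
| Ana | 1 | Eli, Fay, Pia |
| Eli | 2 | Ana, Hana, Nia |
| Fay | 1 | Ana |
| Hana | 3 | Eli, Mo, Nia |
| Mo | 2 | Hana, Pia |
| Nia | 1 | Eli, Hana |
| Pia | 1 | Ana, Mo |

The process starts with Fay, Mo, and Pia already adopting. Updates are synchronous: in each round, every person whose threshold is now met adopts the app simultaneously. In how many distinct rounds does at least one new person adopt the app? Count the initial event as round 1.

2

Round 1 — Fay, Mo, Pia adopt the app (initial).
Round 2 — checking thresholds:
  Ana: 2 of 3 neighbours ≥ 1, adopts the app.
  Hana: 1 of 3 neighbours < 3, holds.
Round 3 — no new adoptions; cascade stops.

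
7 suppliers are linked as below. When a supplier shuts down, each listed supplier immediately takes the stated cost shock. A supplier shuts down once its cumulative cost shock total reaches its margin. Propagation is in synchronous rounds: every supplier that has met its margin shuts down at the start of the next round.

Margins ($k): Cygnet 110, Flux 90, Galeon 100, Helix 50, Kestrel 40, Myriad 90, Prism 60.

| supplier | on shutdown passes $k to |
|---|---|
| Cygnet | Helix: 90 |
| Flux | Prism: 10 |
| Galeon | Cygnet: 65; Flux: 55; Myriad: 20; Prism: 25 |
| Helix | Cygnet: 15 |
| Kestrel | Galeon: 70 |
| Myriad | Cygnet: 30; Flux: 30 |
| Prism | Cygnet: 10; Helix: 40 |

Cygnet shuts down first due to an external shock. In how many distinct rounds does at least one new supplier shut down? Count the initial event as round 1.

Round 1 — Cygnet shuts down (initial).
  Helix: +90 → 90 ≥ 50
Round 2 — Helix shuts down.
No further shutdowns.

2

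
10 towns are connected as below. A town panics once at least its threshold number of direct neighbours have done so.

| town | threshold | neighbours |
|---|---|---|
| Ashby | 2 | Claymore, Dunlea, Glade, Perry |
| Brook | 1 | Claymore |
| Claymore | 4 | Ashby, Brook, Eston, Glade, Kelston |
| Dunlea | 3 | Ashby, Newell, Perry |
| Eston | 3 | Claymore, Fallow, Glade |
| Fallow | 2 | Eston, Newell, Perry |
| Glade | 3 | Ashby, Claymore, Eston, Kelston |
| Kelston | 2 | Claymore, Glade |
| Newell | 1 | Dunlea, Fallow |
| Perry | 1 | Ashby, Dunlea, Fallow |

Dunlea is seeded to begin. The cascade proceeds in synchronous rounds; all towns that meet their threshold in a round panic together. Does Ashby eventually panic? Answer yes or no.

Round 1 — Dunlea panics (initial).
Round 2 — checking thresholds:
  Ashby: 1 of 4 neighbours < 2, below threshold.
  Newell: 1 of 2 neighbours ≥ 1, panics.
  Perry: 1 of 3 neighbours ≥ 1, panics.
Round 3 — checking thresholds:
  Ashby: 2 of 4 neighbours ≥ 2, panics.
  Fallow: 2 of 3 neighbours ≥ 2, panics.
Round 4 — no new panics; cascade stops.

yes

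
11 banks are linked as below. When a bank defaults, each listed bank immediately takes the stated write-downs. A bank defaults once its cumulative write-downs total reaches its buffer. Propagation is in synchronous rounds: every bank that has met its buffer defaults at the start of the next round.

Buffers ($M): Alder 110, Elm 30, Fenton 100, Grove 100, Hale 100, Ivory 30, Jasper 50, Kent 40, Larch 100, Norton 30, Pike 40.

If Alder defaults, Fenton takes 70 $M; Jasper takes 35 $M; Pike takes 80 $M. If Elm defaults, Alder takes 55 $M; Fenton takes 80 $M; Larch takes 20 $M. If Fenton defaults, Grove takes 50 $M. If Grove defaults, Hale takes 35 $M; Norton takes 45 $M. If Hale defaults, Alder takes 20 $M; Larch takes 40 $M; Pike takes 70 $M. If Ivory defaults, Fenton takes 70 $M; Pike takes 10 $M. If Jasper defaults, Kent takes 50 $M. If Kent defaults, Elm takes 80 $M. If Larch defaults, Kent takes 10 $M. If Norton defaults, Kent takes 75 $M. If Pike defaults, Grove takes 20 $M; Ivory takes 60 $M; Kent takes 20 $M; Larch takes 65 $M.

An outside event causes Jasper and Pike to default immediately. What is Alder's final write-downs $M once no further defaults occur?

55

Round 1 — Jasper, Pike default (initial).
  Grove: +20 → 20 < 100
  Ivory: +60 → 60 ≥ 30
  Kent: +50+20 → 70 ≥ 40
  Larch: +65 → 65 < 100
Round 2 — Ivory, Kent default.
  Elm: +80 → 80 ≥ 30
  Fenton: +70 → 70 < 100
Round 3 — Elm defaults.
  Alder: +55 → 55 < 110
  Fenton: +80 → 150 ≥ 100
  Larch: +20 → 85 < 100
Round 4 — Fenton defaults.
  Grove: +50 → 70 < 100
No further defaults.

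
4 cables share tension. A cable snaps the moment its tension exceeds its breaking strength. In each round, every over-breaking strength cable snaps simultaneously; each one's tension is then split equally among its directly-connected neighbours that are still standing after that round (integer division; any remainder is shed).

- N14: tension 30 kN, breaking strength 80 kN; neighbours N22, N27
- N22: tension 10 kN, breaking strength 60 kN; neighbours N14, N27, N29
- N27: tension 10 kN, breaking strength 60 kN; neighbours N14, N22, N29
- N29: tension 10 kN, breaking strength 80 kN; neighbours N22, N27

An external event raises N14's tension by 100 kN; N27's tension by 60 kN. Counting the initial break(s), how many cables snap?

Round 1 — N14 at 130 > 80; N27 at 70 > 60. N14, N27 snap.
  N14 sheds 130 kN to N22: 130 each.
    N22: 10+130 = 140 > 60
  N27 sheds 70 kN to N22, N29: 35 each.
    N22: 140+35 = 175 > 60
    N29: 10+35 = 45 ≤ 80
Round 2 — N22 snaps.
  N22 sheds 175 kN to N29: 175 each.
    N29: 45+175 = 220 > 80
Round 3 — N29 snaps.
  N29 sheds 220 kN: no online neighbours, lost.
No further breaks.

4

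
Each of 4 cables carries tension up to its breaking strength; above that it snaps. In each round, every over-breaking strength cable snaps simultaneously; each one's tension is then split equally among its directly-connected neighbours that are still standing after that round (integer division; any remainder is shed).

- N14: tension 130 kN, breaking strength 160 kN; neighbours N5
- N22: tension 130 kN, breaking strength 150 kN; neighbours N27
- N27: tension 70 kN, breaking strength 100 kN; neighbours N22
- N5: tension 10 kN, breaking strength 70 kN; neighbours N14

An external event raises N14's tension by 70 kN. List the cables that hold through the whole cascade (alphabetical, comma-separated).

N22, N27

Round 1 — N14 at 200 > 160. N14 snaps.
  N14 sheds 200 kN to N5: 200 each.
    N5: 10+200 = 210 > 70
Round 2 — N5 snaps.
  N5 sheds 210 kN: no online neighbours, lost.
No further breaks.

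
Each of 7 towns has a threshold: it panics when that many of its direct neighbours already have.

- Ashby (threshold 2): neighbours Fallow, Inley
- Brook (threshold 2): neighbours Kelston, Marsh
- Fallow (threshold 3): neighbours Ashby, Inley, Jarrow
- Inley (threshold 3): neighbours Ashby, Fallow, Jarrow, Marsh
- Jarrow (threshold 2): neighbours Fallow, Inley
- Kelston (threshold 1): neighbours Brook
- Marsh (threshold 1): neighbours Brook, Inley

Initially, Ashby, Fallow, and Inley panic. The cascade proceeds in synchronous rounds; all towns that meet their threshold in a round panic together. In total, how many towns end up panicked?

Round 1 — Ashby, Fallow, Inley panic (initial).
Round 2 — checking thresholds:
  Jarrow: 2 of 2 neighbours ≥ 2, panics.
  Marsh: 1 of 2 neighbours ≥ 1, panics.
Round 3 — no new panics; cascade stops.

5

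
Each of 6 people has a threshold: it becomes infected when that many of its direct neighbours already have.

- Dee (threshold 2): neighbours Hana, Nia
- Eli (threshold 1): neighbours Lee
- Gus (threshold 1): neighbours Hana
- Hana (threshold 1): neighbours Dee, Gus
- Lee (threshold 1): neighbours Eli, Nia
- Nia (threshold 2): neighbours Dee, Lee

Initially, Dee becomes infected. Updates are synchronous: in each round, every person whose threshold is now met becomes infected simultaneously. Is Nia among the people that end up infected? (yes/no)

Round 1 — Dee becomes infected (initial).
Round 2 — checking thresholds:
  Hana: 1 of 2 neighbours ≥ 1, becomes infected.
  Nia: 1 of 2 neighbours < 2, below threshold.
Round 3 — checking thresholds:
  Gus: 1 of 1 neighbours ≥ 1, becomes infected.
  Nia: 1 of 2 neighbours < 2, below threshold.
Round 4 — no new infections; cascade stops.

no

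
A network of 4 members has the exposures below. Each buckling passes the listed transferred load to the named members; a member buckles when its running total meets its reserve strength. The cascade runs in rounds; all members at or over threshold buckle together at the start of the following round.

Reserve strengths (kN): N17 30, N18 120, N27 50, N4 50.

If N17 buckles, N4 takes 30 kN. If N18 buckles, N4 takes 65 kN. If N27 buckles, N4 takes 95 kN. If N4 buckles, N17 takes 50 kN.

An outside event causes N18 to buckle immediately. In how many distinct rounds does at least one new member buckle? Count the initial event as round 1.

3

Round 1 — N18 buckles (initial).
  N4: +65 → 65 ≥ 50
Round 2 — N4 buckles.
  N17: +50 → 50 ≥ 30
Round 3 — N17 buckles.
No further bucklings.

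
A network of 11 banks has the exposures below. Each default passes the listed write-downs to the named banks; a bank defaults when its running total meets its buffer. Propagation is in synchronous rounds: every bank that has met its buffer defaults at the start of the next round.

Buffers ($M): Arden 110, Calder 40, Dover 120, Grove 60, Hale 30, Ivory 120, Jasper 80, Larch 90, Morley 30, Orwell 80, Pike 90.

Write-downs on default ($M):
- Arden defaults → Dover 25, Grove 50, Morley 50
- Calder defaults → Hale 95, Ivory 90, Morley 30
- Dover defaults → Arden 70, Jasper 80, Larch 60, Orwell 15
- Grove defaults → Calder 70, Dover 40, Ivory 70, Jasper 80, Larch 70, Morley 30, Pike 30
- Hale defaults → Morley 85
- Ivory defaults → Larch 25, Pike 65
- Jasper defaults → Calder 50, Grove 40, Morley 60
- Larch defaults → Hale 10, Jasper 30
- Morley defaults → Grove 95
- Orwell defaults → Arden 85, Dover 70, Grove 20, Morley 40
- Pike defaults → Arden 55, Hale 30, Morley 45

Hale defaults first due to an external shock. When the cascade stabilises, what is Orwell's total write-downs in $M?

0

Round 1 — Hale defaults (initial).
  Morley: +85 → 85 ≥ 30
Round 2 — Morley defaults.
  Grove: +95 → 95 ≥ 60
Round 3 — Grove defaults.
  Calder: +70 → 70 ≥ 40
  Dover: +40 → 40 < 120
  Ivory: +70 → 70 < 120
  Jasper: +80 → 80 ≥ 80
  Larch: +70 → 70 < 90
  Pike: +30 → 30 < 90
Round 4 — Calder, Jasper default.
  Ivory: +90 → 160 ≥ 120
Round 5 — Ivory defaults.
  Larch: +25 → 95 ≥ 90
  Pike: +65 → 95 ≥ 90
Round 6 — Larch, Pike default.
  Arden: +55 → 55 < 110
No further defaults.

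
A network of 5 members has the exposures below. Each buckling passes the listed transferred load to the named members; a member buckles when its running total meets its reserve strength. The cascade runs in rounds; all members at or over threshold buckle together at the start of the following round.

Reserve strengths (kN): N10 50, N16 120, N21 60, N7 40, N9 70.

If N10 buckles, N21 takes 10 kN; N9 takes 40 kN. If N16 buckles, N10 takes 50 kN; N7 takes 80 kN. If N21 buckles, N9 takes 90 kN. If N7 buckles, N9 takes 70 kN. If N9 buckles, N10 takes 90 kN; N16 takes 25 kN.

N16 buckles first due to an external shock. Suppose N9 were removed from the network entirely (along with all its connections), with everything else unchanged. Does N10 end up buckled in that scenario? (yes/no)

yes

With N9 removed:
Round 1 — N16 buckles (initial).
  N10: +50 → 50 ≥ 50
  N7: +80 → 80 ≥ 40
Round 2 — N10, N7 buckle.
  N21: +10 → 10 < 60
No further bucklings.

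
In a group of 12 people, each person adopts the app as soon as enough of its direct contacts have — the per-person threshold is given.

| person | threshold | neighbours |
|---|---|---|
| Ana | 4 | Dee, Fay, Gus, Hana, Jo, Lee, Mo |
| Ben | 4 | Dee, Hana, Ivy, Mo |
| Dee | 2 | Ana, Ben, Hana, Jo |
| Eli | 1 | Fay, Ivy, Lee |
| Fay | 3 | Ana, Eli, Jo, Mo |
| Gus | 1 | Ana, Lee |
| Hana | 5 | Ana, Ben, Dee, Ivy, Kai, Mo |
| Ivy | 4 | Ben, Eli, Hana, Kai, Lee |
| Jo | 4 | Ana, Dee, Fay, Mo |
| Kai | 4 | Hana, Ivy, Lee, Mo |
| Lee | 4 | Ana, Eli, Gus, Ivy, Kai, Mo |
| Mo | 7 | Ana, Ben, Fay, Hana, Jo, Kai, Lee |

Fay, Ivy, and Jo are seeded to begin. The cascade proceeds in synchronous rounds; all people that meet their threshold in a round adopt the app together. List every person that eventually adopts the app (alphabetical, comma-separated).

Round 1 — Fay, Ivy, Jo adopt the app (initial).
Round 2 — checking thresholds:
  Ana: 2 of 7 neighbours < 4, below threshold.
  Ben: 1 of 4 neighbours < 4, below threshold.
  Dee: 1 of 4 neighbours < 2, below threshold.
  Eli: 2 of 3 neighbours ≥ 1, adopts the app.
  Hana: 1 of 6 neighbours < 5, below threshold.
  Kai: 1 of 4 neighbours < 4, below threshold.
  Lee: 1 of 6 neighbours < 4, below threshold.
  Mo: 2 of 7 neighbours < 7, below threshold.
Round 3 — no new adoptions; cascade stops.

Eli, Fay, Ivy, Jo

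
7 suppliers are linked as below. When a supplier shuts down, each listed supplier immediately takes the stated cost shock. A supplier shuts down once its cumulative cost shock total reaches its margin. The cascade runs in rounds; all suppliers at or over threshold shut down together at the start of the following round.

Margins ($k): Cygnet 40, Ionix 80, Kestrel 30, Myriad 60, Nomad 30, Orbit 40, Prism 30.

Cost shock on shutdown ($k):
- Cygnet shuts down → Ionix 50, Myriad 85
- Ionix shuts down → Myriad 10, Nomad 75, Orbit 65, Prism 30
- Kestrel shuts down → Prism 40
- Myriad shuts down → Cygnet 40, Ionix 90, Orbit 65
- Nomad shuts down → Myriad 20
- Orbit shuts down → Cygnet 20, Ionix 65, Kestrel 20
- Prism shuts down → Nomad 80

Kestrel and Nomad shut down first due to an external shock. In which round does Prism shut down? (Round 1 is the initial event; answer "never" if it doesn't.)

Round 1 — Kestrel, Nomad shut down (initial).
  Myriad: +20 → 20 < 60
  Prism: +40 → 40 ≥ 30
Round 2 — Prism shuts down.
No further shutdowns.

2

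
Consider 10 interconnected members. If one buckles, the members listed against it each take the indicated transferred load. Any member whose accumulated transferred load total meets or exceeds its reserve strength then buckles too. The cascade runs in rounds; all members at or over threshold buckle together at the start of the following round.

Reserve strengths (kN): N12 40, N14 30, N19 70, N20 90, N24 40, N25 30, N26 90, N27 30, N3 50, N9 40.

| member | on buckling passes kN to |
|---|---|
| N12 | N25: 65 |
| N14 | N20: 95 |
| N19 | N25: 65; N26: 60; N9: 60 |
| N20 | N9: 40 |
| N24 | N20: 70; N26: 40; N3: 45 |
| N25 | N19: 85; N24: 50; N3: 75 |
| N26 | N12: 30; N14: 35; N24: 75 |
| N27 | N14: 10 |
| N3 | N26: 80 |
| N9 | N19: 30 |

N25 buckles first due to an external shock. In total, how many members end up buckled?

8

Round 1 — N25 buckles (initial).
  N19: +85 → 85 ≥ 70
  N24: +50 → 50 ≥ 40
  N3: +75 → 75 ≥ 50
Round 2 — N19, N24, N3 buckle.
  N20: +70 → 70 < 90
  N26: +60+40+80 → 180 ≥ 90
  N9: +60 → 60 ≥ 40
Round 3 — N26, N9 buckle.
  N12: +30 → 30 < 40
  N14: +35 → 35 ≥ 30
Round 4 — N14 buckles.
  N20: +95 → 165 ≥ 90
Round 5 — N20 buckles.
No further bucklings.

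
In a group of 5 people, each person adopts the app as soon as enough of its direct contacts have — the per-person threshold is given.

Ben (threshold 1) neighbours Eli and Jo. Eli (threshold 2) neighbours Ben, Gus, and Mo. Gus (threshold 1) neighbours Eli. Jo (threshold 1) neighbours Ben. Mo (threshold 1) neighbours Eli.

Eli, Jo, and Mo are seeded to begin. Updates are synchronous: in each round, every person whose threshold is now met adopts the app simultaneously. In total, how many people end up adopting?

5

Round 1 — Eli, Jo, Mo adopt the app (initial).
Round 2 — checking thresholds:
  Ben: 2 of 2 neighbours ≥ 1, adopts the app.
  Gus: 1 of 1 neighbours ≥ 1, adopts the app.
Round 3 — no new adoptions; cascade stops.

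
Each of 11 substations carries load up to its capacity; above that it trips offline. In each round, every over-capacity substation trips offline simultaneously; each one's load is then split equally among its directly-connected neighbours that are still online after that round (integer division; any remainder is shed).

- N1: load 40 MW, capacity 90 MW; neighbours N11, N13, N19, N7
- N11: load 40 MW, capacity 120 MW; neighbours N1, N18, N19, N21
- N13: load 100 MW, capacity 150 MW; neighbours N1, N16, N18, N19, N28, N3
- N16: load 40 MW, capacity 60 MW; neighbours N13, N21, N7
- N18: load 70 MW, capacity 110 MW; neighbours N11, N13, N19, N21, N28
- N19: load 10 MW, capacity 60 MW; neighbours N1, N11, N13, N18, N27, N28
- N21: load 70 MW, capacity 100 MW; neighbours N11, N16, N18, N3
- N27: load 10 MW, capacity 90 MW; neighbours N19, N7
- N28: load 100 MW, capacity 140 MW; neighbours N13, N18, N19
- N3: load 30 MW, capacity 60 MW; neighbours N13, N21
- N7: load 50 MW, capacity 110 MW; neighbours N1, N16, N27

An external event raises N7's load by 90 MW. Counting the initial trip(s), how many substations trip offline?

Round 1 — N7 at 140 > 110. N7 trips offline.
  N7 sheds 140 MW to N1, N16, N27: 46 each (2 lost).
    N1: 40+46 = 86 ≤ 90
    N16: 40+46 = 86 > 60
    N27: 10+46 = 56 ≤ 90
Round 2 — N16 trips offline.
  N16 sheds 86 MW to N13, N21: 43 each.
    N13: 100+43 = 143 ≤ 150
    N21: 70+43 = 113 > 100
Round 3 — N21 trips offline.
  N21 sheds 113 MW to N11, N18, N3: 37 each (2 lost).
    N11: 40+37 = 77 ≤ 120
    N18: 70+37 = 107 ≤ 110
    N3: 30+37 = 67 > 60
Round 4 — N3 trips offline.
  N3 sheds 67 MW to N13: 67 each.
    N13: 143+67 = 210 > 150
Round 5 — N13 trips offline.
  N13 sheds 210 MW to N1, N18, N19, N28: 52 each (2 lost).
    N1: 86+52 = 138 > 90
    N18: 107+52 = 159 > 110
    N19: 10+52 = 62 > 60
    N28: 100+52 = 152 > 140
Round 6 — N1, N18, N19, N28 trip offline.
  N1 sheds 138 MW to N11: 138 each.
    N11: 77+138 = 215 > 120
  N18 sheds 159 MW to N11: 159 each.
    N11: 215+159 = 374 > 120
  N19 sheds 62 MW to N11, N27: 31 each.
    N11: 374+31 = 405 > 120
    N27: 56+31 = 87 ≤ 90
  N28 sheds 152 MW: no online neighbours, lost.
Round 7 — N11 trips offline.
  N11 sheds 405 MW: no online neighbours, lost.
No further trips.

10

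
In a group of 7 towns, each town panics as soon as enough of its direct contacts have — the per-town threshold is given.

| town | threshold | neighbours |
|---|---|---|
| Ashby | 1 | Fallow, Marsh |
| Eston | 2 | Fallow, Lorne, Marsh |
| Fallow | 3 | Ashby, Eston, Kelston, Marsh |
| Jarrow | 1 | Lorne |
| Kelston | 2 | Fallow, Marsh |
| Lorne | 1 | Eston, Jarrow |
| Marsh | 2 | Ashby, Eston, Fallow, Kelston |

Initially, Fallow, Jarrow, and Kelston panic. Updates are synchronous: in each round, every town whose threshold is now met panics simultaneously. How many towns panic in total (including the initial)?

7

Round 1 — Fallow, Jarrow, Kelston panic (initial).
Round 2 — checking thresholds:
  Ashby: 1 of 2 neighbours ≥ 1, panics.
  Eston: 1 of 3 neighbours < 2, holds.
  Lorne: 1 of 2 neighbours ≥ 1, panics.
  Marsh: 2 of 4 neighbours ≥ 2, panics.
Round 3 — checking thresholds:
  Eston: 3 of 3 neighbours ≥ 2, panics.
Round 4 — no new panics; cascade stops.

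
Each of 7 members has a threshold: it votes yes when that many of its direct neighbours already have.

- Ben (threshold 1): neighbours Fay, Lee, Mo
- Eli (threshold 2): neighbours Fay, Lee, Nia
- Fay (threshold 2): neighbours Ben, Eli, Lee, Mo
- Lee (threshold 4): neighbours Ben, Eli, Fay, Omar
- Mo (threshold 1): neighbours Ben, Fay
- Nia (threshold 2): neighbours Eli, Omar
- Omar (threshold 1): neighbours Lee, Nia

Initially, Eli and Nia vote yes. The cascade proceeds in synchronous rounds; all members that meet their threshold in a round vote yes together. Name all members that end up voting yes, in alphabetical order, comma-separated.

Eli, Nia, Omar

Round 1 — Eli, Nia vote yes (initial).
Round 2 — checking thresholds:
  Fay: 1 of 4 neighbours < 2, holds.
  Lee: 1 of 4 neighbours < 4, holds.
  Omar: 1 of 2 neighbours ≥ 1, votes yes.
Round 3 — no new yes votes; cascade stops.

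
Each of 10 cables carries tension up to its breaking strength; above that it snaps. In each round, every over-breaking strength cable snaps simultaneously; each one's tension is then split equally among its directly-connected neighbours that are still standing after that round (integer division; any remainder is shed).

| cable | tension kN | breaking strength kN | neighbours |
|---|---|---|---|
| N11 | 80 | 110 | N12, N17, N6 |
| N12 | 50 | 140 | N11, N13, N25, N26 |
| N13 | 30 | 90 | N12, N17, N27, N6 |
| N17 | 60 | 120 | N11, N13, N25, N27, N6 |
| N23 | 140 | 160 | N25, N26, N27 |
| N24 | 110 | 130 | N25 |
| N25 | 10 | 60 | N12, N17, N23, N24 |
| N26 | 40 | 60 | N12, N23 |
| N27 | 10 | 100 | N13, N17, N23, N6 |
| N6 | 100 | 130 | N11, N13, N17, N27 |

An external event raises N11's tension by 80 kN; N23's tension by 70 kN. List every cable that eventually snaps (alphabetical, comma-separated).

Round 1 — N11 at 160 > 110; N23 at 210 > 160. N11, N23 snap.
  N11 sheds 160 kN to N12, N17, N6: 53 each (1 lost).
    N12: 50+53 = 103 ≤ 140
    N17: 60+53 = 113 ≤ 120
    N6: 100+53 = 153 > 130
  N23 sheds 210 kN to N25, N26, N27: 70 each.
    N25: 10+70 = 80 > 60
    N26: 40+70 = 110 > 60
    N27: 10+70 = 80 ≤ 100
Round 2 — N25, N26, N6 snap.
  N25 sheds 80 kN to N12, N17, N24: 26 each (2 lost).
    N12: 103+26 = 129 ≤ 140
    N17: 113+26 = 139 > 120
    N24: 110+26 = 136 > 130
  N26 sheds 110 kN to N12: 110 each.
    N12: 129+110 = 239 > 140
  N6 sheds 153 kN to N13, N17, N27: 51 each.
    N13: 30+51 = 81 ≤ 90
    N17: 139+51 = 190 > 120
    N27: 80+51 = 131 > 100
Round 3 — N12, N17, N24, N27 snap.
  N12 sheds 239 kN to N13: 239 each.
    N13: 81+239 = 320 > 90
  N17 sheds 190 kN to N13: 190 each.
    N13: 320+190 = 510 > 90
  N24 sheds 136 kN: no online neighbours, lost.
  N27 sheds 131 kN to N13: 131 each.
    N13: 510+131 = 641 > 90
Round 4 — N13 snaps.
  N13 sheds 641 kN: no online neighbours, lost.
No further breaks.

N11, N12, N13, N17, N23, N24, N25, N26, N27, N6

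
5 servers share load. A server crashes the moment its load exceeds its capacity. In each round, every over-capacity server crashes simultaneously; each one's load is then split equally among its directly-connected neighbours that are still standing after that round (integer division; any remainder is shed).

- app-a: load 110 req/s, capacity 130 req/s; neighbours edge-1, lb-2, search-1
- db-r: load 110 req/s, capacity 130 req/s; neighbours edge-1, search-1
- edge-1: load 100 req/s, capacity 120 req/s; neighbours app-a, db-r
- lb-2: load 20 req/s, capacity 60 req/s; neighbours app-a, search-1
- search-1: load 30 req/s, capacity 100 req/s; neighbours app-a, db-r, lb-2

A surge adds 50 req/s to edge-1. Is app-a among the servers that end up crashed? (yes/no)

Round 1 — edge-1 at 150 > 120. edge-1 crashes.
  edge-1 sheds 150 req/s to app-a, db-r: 75 each.
    app-a: 110+75 = 185 > 130
    db-r: 110+75 = 185 > 130
Round 2 — app-a, db-r crash.
  app-a sheds 185 req/s to lb-2, search-1: 92 each (1 lost).
    lb-2: 20+92 = 112 > 60
    search-1: 30+92 = 122 > 100
  db-r sheds 185 req/s to search-1: 185 each.
    search-1: 122+185 = 307 > 100
Round 3 — lb-2, search-1 crash.
  lb-2 sheds 112 req/s: no online neighbours, lost.
  search-1 sheds 307 req/s: no online neighbours, lost.
No further crashes.

yes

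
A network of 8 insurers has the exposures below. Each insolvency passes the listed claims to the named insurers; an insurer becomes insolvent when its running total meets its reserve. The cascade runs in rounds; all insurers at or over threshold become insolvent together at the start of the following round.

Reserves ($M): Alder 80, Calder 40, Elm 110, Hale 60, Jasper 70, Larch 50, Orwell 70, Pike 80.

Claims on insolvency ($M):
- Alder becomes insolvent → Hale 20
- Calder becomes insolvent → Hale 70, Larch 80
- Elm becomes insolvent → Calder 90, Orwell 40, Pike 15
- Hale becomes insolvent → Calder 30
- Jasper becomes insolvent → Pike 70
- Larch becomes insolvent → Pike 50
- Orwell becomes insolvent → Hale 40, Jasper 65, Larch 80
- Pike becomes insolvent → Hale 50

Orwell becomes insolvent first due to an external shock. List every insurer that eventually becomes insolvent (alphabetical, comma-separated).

Round 1 — Orwell becomes insolvent (initial).
  Hale: +40 → 40 < 60
  Jasper: +65 → 65 < 70
  Larch: +80 → 80 ≥ 50
Round 2 — Larch becomes insolvent.
  Pike: +50 → 50 < 80
No further insolvencies.

Larch, Orwell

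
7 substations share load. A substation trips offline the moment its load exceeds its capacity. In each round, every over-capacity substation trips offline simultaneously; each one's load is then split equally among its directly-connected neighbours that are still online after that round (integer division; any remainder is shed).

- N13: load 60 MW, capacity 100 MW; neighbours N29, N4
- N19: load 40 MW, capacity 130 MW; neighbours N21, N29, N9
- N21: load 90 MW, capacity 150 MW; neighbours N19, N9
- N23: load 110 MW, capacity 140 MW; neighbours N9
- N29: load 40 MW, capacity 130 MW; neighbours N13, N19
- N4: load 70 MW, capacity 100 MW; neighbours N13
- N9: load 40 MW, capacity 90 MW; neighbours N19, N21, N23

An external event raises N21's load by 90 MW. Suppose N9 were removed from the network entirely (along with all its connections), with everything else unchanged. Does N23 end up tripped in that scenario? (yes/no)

With N9 removed:
Round 1 — N21 at 180 > 150. N21 trips offline.
  N21 sheds 180 MW to N19: 180 each.
    N19: 40+180 = 220 > 130
Round 2 — N19 trips offline.
  N19 sheds 220 MW to N29: 220 each.
    N29: 40+220 = 260 > 130
Round 3 — N29 trips offline.
  N29 sheds 260 MW to N13: 260 each.
    N13: 60+260 = 320 > 100
Round 4 — N13 trips offline.
  N13 sheds 320 MW to N4: 320 each.
    N4: 70+320 = 390 > 100
Round 5 — N4 trips offline.
  N4 sheds 390 MW: no online neighbours, lost.
No further trips.

no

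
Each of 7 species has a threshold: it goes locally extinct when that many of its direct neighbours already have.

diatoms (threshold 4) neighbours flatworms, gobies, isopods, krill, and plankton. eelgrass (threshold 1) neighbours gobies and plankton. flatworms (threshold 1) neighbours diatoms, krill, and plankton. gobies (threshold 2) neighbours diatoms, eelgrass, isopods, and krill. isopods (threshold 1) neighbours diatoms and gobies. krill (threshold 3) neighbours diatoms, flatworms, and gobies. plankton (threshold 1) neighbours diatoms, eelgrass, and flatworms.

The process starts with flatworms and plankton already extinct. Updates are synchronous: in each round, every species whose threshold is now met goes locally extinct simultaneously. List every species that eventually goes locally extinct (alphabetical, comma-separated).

eelgrass, flatworms, plankton

Round 1 — flatworms, plankton go locally extinct (initial).
Round 2 — checking thresholds:
  diatoms: 2 of 5 neighbours < 4, below threshold.
  eelgrass: 1 of 2 neighbours ≥ 1, goes locally extinct.
  krill: 1 of 3 neighbours < 3, below threshold.
Round 3 — no new extinctions; cascade stops.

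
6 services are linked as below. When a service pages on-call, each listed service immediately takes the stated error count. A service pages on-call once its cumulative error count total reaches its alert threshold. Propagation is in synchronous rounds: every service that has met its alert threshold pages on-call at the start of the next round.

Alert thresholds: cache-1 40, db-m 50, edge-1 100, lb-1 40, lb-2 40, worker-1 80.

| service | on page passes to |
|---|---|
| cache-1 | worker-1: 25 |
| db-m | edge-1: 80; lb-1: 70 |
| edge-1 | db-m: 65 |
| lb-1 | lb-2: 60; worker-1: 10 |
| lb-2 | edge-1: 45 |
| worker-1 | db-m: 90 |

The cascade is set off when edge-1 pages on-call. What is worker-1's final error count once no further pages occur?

10

Round 1 — edge-1 pages on-call (initial).
  db-m: +65 → 65 ≥ 50
Round 2 — db-m pages on-call.
  lb-1: +70 → 70 ≥ 40
Round 3 — lb-1 pages on-call.
  lb-2: +60 → 60 ≥ 40
  worker-1: +10 → 10 < 80
Round 4 — lb-2 pages on-call.
No further pages.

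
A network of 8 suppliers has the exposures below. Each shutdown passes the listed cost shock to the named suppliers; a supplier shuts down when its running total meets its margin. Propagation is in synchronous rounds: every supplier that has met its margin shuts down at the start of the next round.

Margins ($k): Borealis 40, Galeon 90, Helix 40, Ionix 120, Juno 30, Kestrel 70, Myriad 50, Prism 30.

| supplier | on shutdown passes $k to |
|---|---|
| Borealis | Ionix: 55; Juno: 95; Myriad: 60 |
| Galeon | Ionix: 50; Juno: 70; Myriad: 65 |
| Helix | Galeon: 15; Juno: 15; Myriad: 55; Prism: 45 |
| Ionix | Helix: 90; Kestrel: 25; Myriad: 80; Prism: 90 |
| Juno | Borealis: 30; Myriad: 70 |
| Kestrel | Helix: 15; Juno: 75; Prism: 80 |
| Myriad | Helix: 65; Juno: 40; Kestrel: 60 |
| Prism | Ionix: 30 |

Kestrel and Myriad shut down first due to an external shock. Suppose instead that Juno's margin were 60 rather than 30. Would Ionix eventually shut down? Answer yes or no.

With Juno's margin at 60:
Round 1 — Kestrel, Myriad shut down (initial).
  Helix: +15+65 → 80 ≥ 40
  Juno: +75+40 → 115 ≥ 60
  Prism: +80 → 80 ≥ 30
Round 2 — Helix, Juno, Prism shut down.
  Borealis: +30 → 30 < 40
  Galeon: +15 → 15 < 90
  Ionix: +30 → 30 < 120
No further shutdowns.

no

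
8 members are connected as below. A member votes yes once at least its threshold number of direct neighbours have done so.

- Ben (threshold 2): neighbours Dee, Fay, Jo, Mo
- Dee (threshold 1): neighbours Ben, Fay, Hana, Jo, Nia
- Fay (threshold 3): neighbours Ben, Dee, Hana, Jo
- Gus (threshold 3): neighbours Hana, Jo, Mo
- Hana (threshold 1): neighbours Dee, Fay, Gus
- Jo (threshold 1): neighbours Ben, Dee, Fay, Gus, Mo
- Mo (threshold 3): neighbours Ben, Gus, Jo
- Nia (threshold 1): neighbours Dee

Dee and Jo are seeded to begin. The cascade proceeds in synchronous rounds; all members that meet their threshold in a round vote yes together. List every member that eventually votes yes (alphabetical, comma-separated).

Round 1 — Dee, Jo vote yes (initial).
Round 2 — checking thresholds:
  Ben: 2 of 4 neighbours ≥ 2, votes yes.
  Fay: 2 of 4 neighbours < 3, holds.
  Gus: 1 of 3 neighbours < 3, holds.
  Hana: 1 of 3 neighbours ≥ 1, votes yes.
  Mo: 1 of 3 neighbours < 3, holds.
  Nia: 1 of 1 neighbours ≥ 1, votes yes.
Round 3 — checking thresholds:
  Fay: 4 of 4 neighbours ≥ 3, votes yes.
  Gus: 2 of 3 neighbours < 3, holds.
  Mo: 2 of 3 neighbours < 3, holds.
Round 4 — no new yes votes; cascade stops.

Ben, Dee, Fay, Hana, Jo, Nia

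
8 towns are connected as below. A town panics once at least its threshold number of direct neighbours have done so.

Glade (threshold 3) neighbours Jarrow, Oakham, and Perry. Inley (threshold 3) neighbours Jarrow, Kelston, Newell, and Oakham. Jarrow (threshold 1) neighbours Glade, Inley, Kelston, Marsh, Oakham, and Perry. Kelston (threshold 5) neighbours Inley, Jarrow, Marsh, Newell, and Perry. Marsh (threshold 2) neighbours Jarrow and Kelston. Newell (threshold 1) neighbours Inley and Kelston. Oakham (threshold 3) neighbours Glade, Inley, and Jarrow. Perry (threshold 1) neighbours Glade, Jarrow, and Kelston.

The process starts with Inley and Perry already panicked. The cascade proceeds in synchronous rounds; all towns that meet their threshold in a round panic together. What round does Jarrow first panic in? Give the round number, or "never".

Round 1 — Inley, Perry panic (initial).
Round 2 — checking thresholds:
  Glade: 1 of 3 neighbours < 3, below threshold.
  Jarrow: 2 of 6 neighbours ≥ 1, panics.
  Kelston: 2 of 5 neighbours < 5, below threshold.
  Newell: 1 of 2 neighbours ≥ 1, panics.
  Oakham: 1 of 3 neighbours < 3, below threshold.
Round 3 — no new panics; cascade stops.

2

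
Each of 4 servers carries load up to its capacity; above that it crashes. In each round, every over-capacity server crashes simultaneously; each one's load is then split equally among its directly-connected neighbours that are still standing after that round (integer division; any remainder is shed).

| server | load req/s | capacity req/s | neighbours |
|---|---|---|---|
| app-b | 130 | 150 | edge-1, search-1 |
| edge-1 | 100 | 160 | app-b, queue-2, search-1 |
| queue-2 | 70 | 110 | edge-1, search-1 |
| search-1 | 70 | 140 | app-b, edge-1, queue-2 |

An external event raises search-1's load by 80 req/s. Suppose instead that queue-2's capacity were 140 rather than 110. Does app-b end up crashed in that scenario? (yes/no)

With queue-2's capacity at 140:
Round 1 — search-1 at 150 > 140. search-1 crashes.
  search-1 sheds 150 req/s to app-b, edge-1, queue-2: 50 each.
    app-b: 130+50 = 180 > 150
    edge-1: 100+50 = 150 ≤ 160
    queue-2: 70+50 = 120 ≤ 140
Round 2 — app-b crashes.
  app-b sheds 180 req/s to edge-1: 180 each.
    edge-1: 150+180 = 330 > 160
Round 3 — edge-1 crashes.
  edge-1 sheds 330 req/s to queue-2: 330 each.
    queue-2: 120+330 = 450 > 140
Round 4 — queue-2 crashes.
  queue-2 sheds 450 req/s: no online neighbours, lost.
No further crashes.

yes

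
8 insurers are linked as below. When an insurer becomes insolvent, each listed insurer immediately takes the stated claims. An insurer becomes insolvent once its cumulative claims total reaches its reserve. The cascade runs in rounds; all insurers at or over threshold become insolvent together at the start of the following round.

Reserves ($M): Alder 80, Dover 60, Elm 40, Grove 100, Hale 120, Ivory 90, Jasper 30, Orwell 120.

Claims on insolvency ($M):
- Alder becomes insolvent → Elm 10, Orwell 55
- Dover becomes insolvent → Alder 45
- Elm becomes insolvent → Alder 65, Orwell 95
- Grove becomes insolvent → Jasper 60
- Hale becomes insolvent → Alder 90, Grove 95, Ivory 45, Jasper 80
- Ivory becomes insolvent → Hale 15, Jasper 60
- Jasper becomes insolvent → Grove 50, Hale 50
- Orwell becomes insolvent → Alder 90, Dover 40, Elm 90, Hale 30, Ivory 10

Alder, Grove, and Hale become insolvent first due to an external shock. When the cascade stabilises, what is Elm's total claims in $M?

Round 1 — Alder, Grove, Hale become insolvent (initial).
  Elm: +10 → 10 < 40
  Ivory: +45 → 45 < 90
  Jasper: +60+80 → 140 ≥ 30
  Orwell: +55 → 55 < 120
Round 2 — Jasper becomes insolvent.
No further insolvencies.

10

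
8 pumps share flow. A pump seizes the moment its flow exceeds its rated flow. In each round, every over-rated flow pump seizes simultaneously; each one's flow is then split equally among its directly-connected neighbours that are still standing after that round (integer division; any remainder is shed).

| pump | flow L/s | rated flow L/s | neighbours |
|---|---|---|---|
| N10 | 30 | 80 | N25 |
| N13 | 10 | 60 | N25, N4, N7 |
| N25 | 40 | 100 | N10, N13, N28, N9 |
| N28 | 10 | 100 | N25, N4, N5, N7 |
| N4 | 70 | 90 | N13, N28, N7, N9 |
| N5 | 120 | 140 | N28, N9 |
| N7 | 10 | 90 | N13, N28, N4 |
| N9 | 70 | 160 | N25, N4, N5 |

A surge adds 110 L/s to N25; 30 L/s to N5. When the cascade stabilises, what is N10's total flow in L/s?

Round 1 — N25 at 150 > 100; N5 at 150 > 140. N25, N5 seize.
  N25 sheds 150 L/s to N10, N13, N28, N9: 37 each (2 lost).
    N10: 30+37 = 67 ≤ 80
    N13: 10+37 = 47 ≤ 60
    N28: 10+37 = 47 ≤ 100
    N9: 70+37 = 107 ≤ 160
  N5 sheds 150 L/s to N28, N9: 75 each.
    N28: 47+75 = 122 > 100
    N9: 107+75 = 182 > 160
Round 2 — N28, N9 seize.
  N28 sheds 122 L/s to N4, N7: 61 each.
    N4: 70+61 = 131 > 90
    N7: 10+61 = 71 ≤ 90
  N9 sheds 182 L/s to N4: 182 each.
    N4: 131+182 = 313 > 90
Round 3 — N4 seizes.
  N4 sheds 313 L/s to N13, N7: 156 each (1 lost).
    N13: 47+156 = 203 > 60
    N7: 71+156 = 227 > 90
Round 4 — N13, N7 seize.
  N13 sheds 203 L/s: no online neighbours, lost.
  N7 sheds 227 L/s: no online neighbours, lost.
No further seizures.

67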